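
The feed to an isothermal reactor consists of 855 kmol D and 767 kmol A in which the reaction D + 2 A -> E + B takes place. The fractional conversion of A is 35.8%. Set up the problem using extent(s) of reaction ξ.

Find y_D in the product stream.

A reacted = 0.358 × 767 = 274.6 kmol; ν_A = −2, so ξ = 274.6/2 = 137.3 kmol.
Outlet amounts (n = n₀ + ν ξ):
  D: 855 − 1(137.3) = 717.7
  A: 767 − 2(137.3) = 492.4
  E: 0 + 1(137.3) = 137.3
  B: 0 + 1(137.3) = 137.3
Total out = 1485 kmol; y_D = 717.7 / 1485 = 0.4834.

0.483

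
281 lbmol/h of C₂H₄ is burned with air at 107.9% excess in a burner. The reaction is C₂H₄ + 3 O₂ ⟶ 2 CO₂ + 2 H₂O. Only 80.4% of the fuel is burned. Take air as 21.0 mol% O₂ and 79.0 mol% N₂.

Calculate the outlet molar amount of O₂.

Stoichiometric O₂ = 3 × 281 = 843 lbmol/h; O₂ fed = 843 × 2.079 = 1753 lbmol/h.
N₂ fed = 1753 × 79/21 = 6593 lbmol/h.
Fuel reacted = 0.804 × 281 → ξ = 225.9 lbmol/h.
Outlet (n = n₀ + ν ξ):
  C₂H₄: 281 − 1(225.9) = 55.08
  O₂: 1753 − 3(225.9) = 1075
  N₂: 6593 (inert)
  CO₂: 0 + 2(225.9) = 451.8
  H₂O: 0 + 2(225.9) = 451.8

1070 lbmol/h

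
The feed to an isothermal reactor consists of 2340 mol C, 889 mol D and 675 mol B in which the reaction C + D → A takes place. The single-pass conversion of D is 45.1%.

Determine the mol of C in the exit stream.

1940 mol

D reacted = 0.451 × 889 = 400.9 mol; ν_D = −1, so ξ = 400.9/1 = 400.9 mol.
Outlet amounts (n = n₀ + ν ξ):
  C: 2340 − 1(400.9) = 1939
  D: 889 − 1(400.9) = 488.1
  A: 0 + 1(400.9) = 400.9
  B: 675 (inert)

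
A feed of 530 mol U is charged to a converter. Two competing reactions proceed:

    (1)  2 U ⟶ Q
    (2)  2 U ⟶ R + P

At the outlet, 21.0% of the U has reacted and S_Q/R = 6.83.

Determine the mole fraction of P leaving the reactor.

0.0148

Conversion of U: U consumed = 0.21 × 530 = 111.3 mol = 2ξ₁ + 2ξ₂.
Selectivity: 1ξ₁ / (1ξ₂) = 6.83 → ξ₁ = 6.83 ξ₂.
Substitute: (2·6.83 + 2) ξ₂ = 111.3 → ξ₂ = 7.107 mol, ξ₁ = 48.54 mol.
Outlet amounts (n = n₀ + Σ ν·ξ):
  U: 530 − 2(48.54) − 2(7.107) = 418.7
  Q: 0 + 1(48.54) = 48.54
  R: 0 + 1(7.107) = 7.107
  P: 0 + 1(7.107) = 7.107
Total out = 481.5 mol; y_P = 7.107 / 481.5 = 0.01476.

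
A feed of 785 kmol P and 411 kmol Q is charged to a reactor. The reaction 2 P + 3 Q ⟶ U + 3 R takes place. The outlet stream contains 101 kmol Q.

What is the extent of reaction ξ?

For Q: n = n₀ − 3ξ → 101 = 411 − 3ξ, giving ξ = 103.3 kmol.
Outlet amounts (n = n₀ + ν ξ):
  P: 785 − 2(103.3) = 578.3
  Q: 411 − 3(103.3) = 101
  U: 0 + 1(103.3) = 103.3
  R: 0 + 3(103.3) = 310

ξ = 103 kmol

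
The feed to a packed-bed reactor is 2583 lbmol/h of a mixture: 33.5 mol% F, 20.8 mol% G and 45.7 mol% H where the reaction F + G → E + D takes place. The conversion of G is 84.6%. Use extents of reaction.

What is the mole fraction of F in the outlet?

G reacted = 0.846 × 537.3 = 454.5 lbmol/h; ν_G = −1, so ξ = 454.5/1 = 454.5 lbmol/h.
Outlet amounts (n = n₀ + ν ξ):
  F: 865.3 − 1(454.5) = 410.8
  G: 537.3 − 1(454.5) = 82.74
  E: 0 + 1(454.5) = 454.5
  D: 0 + 1(454.5) = 454.5
  H: 1180 (inert)
Total out = 2583 lbmol/h; y_F = 410.8 / 2583 = 0.159.

0.159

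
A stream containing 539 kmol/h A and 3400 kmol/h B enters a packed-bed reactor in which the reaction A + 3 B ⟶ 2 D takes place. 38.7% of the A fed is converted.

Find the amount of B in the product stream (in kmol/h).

A reacted = 0.387 × 539 = 208.6 kmol/h; ν_A = −1, so ξ = 208.6/1 = 208.6 kmol/h.
Outlet amounts (n = n₀ + ν ξ):
  A: 539 − 1(208.6) = 330.4
  B: 3400 − 3(208.6) = 2774
  D: 0 + 2(208.6) = 417.2

2770 kmol/h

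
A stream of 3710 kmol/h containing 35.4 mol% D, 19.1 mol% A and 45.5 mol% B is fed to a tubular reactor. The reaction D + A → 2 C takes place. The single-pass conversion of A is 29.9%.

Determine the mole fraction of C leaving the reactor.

0.114

A reacted = 0.299 × 708.6 = 211.9 kmol/h; ν_A = −1, so ξ = 211.9/1 = 211.9 kmol/h.
Outlet amounts (n = n₀ + ν ξ):
  D: 1313 − 1(211.9) = 1101
  A: 708.6 − 1(211.9) = 496.7
  C: 0 + 2(211.9) = 423.7
  B: 1688 (inert)
Total out = 3710 kmol/h; y_C = 423.7 / 3710 = 0.1142.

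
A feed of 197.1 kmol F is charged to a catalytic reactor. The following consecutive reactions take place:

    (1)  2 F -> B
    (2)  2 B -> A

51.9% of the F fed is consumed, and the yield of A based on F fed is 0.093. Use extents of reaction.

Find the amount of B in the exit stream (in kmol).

14.5 kmol

Conversion of F: F consumed = 2ξ₁ = 0.519 × 197.1 → ξ₁ = 51.15 kmol.
Yield of A: 1ξ₂ / 197.1 = 0.093 → ξ₂ = 18.33 kmol.
Outlet amounts (n = n₀ + Σ ν·ξ):
  F: 197.1 − 2(51.15) = 94.81
  B: 0 + 1(51.15) − 2(18.33) = 14.49
  A: 0 + 1(18.33) = 18.33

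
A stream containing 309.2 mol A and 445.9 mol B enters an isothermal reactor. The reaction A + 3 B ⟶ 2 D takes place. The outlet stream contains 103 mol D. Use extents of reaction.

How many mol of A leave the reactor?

258 mol

For D: n = n₀ + 2ξ → 103 = 0 + 2ξ, giving ξ = 51.5 mol.
Outlet amounts (n = n₀ + ν ξ):
  A: 309.2 − 1(51.5) = 257.7
  B: 445.9 − 3(51.5) = 291.4
  D: 0 + 2(51.5) = 103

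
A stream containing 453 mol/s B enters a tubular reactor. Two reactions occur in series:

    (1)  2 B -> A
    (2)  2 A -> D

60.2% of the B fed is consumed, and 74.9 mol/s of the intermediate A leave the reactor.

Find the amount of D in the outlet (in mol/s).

30.7 mol/s

Conversion of B: B consumed = 2ξ₁ = 0.602 × 453 → ξ₁ = 136.4 mol/s.
A balance: n_A = 0 + 1ξ₁ − 2ξ₂ = 74.9 → ξ₂ = (1·136.4 − 74.9)/2 = 30.73 mol/s.
Outlet amounts (n = n₀ + Σ ν·ξ):
  B: 453 − 2(136.4) = 180.3
  A: 0 + 1(136.4) − 2(30.73) = 74.9
  D: 0 + 1(30.73) = 30.73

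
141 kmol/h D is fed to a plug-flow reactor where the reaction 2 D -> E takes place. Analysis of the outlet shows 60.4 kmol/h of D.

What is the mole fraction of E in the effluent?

0.4

For D: n = n₀ − 2ξ → 60.4 = 141 − 2ξ, giving ξ = 40.3 kmol/h.
Outlet amounts (n = n₀ + ν ξ):
  D: 141 − 2(40.3) = 60.4
  E: 0 + 1(40.3) = 40.3
Total out = 100.7 kmol/h; y_E = 40.3 / 100.7 = 0.4002.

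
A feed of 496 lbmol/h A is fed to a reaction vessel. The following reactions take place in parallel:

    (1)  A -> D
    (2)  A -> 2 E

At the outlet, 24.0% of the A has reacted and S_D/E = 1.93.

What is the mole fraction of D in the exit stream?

0.182

Conversion of A: A consumed = 0.24 × 496 = 119 lbmol/h = 1ξ₁ + 1ξ₂.
Selectivity: 1ξ₁ / (2ξ₂) = 1.93 → ξ₁ = 3.86 ξ₂.
Substitute: (1·3.86 + 1) ξ₂ = 119 → ξ₂ = 24.49 lbmol/h, ξ₁ = 94.55 lbmol/h.
Outlet amounts (n = n₀ + Σ ν·ξ):
  A: 496 − 1(94.55) − 1(24.49) = 377
  D: 0 + 1(94.55) = 94.55
  E: 0 + 2(24.49) = 48.99
Total out = 520.5 lbmol/h; y_D = 94.55 / 520.5 = 0.1816.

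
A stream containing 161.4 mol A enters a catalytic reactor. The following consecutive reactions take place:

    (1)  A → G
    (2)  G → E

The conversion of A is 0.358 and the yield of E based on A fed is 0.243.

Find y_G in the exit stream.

0.115

Conversion of A: A consumed = 1ξ₁ = 0.358 × 161.4 → ξ₁ = 57.78 mol.
Yield of E: 1ξ₂ / 161.4 = 0.243 → ξ₂ = 39.22 mol.
Outlet amounts (n = n₀ + Σ ν·ξ):
  A: 161.4 − 1(57.78) = 103.6
  G: 0 + 1(57.78) − 1(39.22) = 18.56
  E: 0 + 1(39.22) = 39.22
Total out = 161.4 mol; y_G = 18.56 / 161.4 = 0.115.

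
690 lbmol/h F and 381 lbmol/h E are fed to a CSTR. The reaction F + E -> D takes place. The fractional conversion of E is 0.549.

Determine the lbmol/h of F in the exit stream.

481 lbmol/h

E reacted = 0.549 × 381 = 209.2 lbmol/h; ν_E = −1, so ξ = 209.2/1 = 209.2 lbmol/h.
Outlet amounts (n = n₀ + ν ξ):
  F: 690 − 1(209.2) = 480.8
  E: 381 − 1(209.2) = 171.8
  D: 0 + 1(209.2) = 209.2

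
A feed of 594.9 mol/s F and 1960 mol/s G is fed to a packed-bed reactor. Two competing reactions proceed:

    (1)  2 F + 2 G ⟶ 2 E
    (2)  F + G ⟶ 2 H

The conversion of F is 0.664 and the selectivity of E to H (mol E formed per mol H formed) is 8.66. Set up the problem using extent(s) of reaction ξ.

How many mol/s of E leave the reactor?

373 mol/s

Conversion of F: F consumed = 0.664 × 594.9 = 395 mol/s = 2ξ₁ + 1ξ₂.
Selectivity: 2ξ₁ / (2ξ₂) = 8.66 → ξ₁ = 8.66 ξ₂.
Substitute: (2·8.66 + 1) ξ₂ = 395 → ξ₂ = 21.56 mol/s, ξ₁ = 186.7 mol/s.
Outlet amounts (n = n₀ + Σ ν·ξ):
  F: 594.9 − 2(186.7) − 1(21.56) = 199.9
  G: 1960 − 2(186.7) − 1(21.56) = 1565
  E: 0 + 2(186.7) = 373.5
  H: 0 + 2(21.56) = 43.12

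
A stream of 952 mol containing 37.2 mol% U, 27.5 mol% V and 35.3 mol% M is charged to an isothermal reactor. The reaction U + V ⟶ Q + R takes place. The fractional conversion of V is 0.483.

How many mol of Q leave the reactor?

V reacted = 0.483 × 261.8 = 126.4 mol; ν_V = −1, so ξ = 126.4/1 = 126.4 mol.
Outlet amounts (n = n₀ + ν ξ):
  U: 354.1 − 1(126.4) = 227.7
  V: 261.8 − 1(126.4) = 135.4
  Q: 0 + 1(126.4) = 126.4
  R: 0 + 1(126.4) = 126.4
  M: 336.1 (inert)

126 mol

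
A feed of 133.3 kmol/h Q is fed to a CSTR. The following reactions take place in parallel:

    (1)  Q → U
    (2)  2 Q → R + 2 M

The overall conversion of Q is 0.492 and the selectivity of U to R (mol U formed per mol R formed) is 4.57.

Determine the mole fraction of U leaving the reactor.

0.318

Conversion of Q: Q consumed = 0.492 × 133.3 = 65.58 kmol/h = 1ξ₁ + 2ξ₂.
Selectivity: 1ξ₁ / (1ξ₂) = 4.57 → ξ₁ = 4.57 ξ₂.
Substitute: (1·4.57 + 2) ξ₂ = 65.58 → ξ₂ = 9.982 kmol/h, ξ₁ = 45.62 kmol/h.
Outlet amounts (n = n₀ + Σ ν·ξ):
  Q: 133.3 − 1(45.62) − 2(9.982) = 67.72
  U: 0 + 1(45.62) = 45.62
  R: 0 + 1(9.982) = 9.982
  M: 0 + 2(9.982) = 19.96
Total out = 143.3 kmol/h; y_U = 45.62 / 143.3 = 0.3184.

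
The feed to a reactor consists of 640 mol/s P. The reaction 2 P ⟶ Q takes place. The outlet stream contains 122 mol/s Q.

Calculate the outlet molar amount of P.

396 mol/s

For Q: n = n₀ + 1ξ → 122 = 0 + 1ξ, giving ξ = 122 mol/s.
Outlet amounts (n = n₀ + ν ξ):
  P: 640 − 2(122) = 396
  Q: 0 + 1(122) = 122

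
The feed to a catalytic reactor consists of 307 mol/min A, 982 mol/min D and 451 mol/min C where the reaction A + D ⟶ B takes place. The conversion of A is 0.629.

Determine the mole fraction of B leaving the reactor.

0.125

A reacted = 0.629 × 307 = 193.1 mol/min; ν_A = −1, so ξ = 193.1/1 = 193.1 mol/min.
Outlet amounts (n = n₀ + ν ξ):
  A: 307 − 1(193.1) = 113.9
  D: 982 − 1(193.1) = 788.9
  B: 0 + 1(193.1) = 193.1
  C: 451 (inert)
Total out = 1547 mol/min; y_B = 193.1 / 1547 = 0.1248.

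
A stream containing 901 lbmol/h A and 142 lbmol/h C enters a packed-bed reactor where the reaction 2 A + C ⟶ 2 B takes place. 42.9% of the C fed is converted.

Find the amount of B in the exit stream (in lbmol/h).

C reacted = 0.429 × 142 = 60.92 lbmol/h; ν_C = −1, so ξ = 60.92/1 = 60.92 lbmol/h.
Outlet amounts (n = n₀ + ν ξ):
  A: 901 − 2(60.92) = 779.2
  C: 142 − 1(60.92) = 81.08
  B: 0 + 2(60.92) = 121.8

122 lbmol/h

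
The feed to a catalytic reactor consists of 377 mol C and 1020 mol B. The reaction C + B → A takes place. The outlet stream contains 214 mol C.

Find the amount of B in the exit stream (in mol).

857 mol

For C: n = n₀ − 1ξ → 214 = 377 − 1ξ, giving ξ = 163 mol.
Outlet amounts (n = n₀ + ν ξ):
  C: 377 − 1(163) = 214
  B: 1020 − 1(163) = 857
  A: 0 + 1(163) = 163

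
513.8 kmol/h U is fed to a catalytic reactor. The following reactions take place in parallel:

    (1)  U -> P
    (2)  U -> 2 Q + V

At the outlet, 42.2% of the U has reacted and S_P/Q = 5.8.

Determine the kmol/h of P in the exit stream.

200 kmol/h

Conversion of U: U consumed = 0.422 × 513.8 = 216.8 kmol/h = 1ξ₁ + 1ξ₂.
Selectivity: 1ξ₁ / (2ξ₂) = 5.8 → ξ₁ = 11.6 ξ₂.
Substitute: (1·11.6 + 1) ξ₂ = 216.8 → ξ₂ = 17.21 kmol/h, ξ₁ = 199.6 kmol/h.
Outlet amounts (n = n₀ + Σ ν·ξ):
  U: 513.8 − 1(199.6) − 1(17.21) = 297
  P: 0 + 1(199.6) = 199.6
  Q: 0 + 2(17.21) = 34.42
  V: 0 + 1(17.21) = 17.21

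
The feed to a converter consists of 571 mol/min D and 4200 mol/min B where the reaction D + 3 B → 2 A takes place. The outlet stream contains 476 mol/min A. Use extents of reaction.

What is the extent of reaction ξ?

ξ = 238 mol/min

For A: n = n₀ + 2ξ → 476 = 0 + 2ξ, giving ξ = 238 mol/min.
Outlet amounts (n = n₀ + ν ξ):
  D: 571 − 1(238) = 333
  B: 4200 − 3(238) = 3486
  A: 0 + 2(238) = 476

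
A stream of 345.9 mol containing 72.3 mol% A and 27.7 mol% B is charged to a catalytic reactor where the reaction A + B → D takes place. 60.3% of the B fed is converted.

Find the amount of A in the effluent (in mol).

192 mol

B reacted = 0.603 × 95.81 = 57.78 mol; ν_B = −1, so ξ = 57.78/1 = 57.78 mol.
Outlet amounts (n = n₀ + ν ξ):
  A: 250.1 − 1(57.78) = 192.3
  B: 95.81 − 1(57.78) = 38.04
  D: 0 + 1(57.78) = 57.78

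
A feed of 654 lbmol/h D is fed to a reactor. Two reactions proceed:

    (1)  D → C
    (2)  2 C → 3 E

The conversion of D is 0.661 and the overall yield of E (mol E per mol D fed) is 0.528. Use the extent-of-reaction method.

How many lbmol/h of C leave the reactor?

Conversion of D: D consumed = 1ξ₁ = 0.661 × 654 → ξ₁ = 432.3 lbmol/h.
Yield of E: 3ξ₂ / 654 = 0.528 → ξ₂ = 115.1 lbmol/h.
Outlet amounts (n = n₀ + Σ ν·ξ):
  D: 654 − 1(432.3) = 221.7
  C: 0 + 1(432.3) − 2(115.1) = 202.1
  E: 0 + 3(115.1) = 345.3

202 lbmol/h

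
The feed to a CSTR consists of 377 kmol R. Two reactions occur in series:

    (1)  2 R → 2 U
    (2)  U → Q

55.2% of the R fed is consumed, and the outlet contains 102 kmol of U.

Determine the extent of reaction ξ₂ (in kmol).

ξ₂ = 106 kmol

Conversion of R: R consumed = 2ξ₁ = 0.552 × 377 → ξ₁ = 104.1 kmol.
U balance: n_U = 0 + 2ξ₁ − 1ξ₂ = 102 → ξ₂ = (2·104.1 − 102)/1 = 106.1 kmol.
Outlet amounts (n = n₀ + Σ ν·ξ):
  R: 377 − 2(104.1) = 168.9
  U: 0 + 2(104.1) − 1(106.1) = 102
  Q: 0 + 1(106.1) = 106.1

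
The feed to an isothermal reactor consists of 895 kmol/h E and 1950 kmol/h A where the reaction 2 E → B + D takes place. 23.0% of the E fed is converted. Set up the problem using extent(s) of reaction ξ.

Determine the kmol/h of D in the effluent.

103 kmol/h

E reacted = 0.23 × 895 = 205.9 kmol/h; ν_E = −2, so ξ = 205.9/2 = 102.9 kmol/h.
Outlet amounts (n = n₀ + ν ξ):
  E: 895 − 2(102.9) = 689.1
  B: 0 + 1(102.9) = 102.9
  D: 0 + 1(102.9) = 102.9
  A: 1950 (inert)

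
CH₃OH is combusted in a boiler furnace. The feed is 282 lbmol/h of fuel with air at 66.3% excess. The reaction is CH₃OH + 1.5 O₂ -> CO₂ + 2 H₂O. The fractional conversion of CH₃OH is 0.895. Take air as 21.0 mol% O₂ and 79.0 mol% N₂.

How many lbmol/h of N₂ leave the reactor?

Stoichiometric O₂ = 1.5 × 282 = 423 lbmol/h; O₂ fed = 423 × 1.663 = 703.4 lbmol/h.
N₂ fed = 703.4 × 79/21 = 2646 lbmol/h.
Fuel reacted = 0.895 × 282 → ξ = 252.4 lbmol/h.
Outlet (n = n₀ + ν ξ):
  CH₃OH: 282 − 1(252.4) = 29.61
  O₂: 703.4 − 1.5(252.4) = 324.9
  N₂: 2646 (inert)
  CO₂: 0 + 1(252.4) = 252.4
  H₂O: 0 + 2(252.4) = 504.8

2650 lbmol/h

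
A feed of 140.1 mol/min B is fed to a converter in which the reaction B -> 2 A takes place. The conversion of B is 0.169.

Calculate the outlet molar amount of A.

47.4 mol/min

B reacted = 0.169 × 140.1 = 23.68 mol/min; ν_B = −1, so ξ = 23.68/1 = 23.68 mol/min.
Outlet amounts (n = n₀ + ν ξ):
  B: 140.1 − 1(23.68) = 116.4
  A: 0 + 2(23.68) = 47.35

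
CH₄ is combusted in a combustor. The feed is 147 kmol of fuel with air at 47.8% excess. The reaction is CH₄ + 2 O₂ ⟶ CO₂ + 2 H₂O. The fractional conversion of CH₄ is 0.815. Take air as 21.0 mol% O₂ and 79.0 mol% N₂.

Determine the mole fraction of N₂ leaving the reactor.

0.738

Stoichiometric O₂ = 2 × 147 = 294 kmol; O₂ fed = 294 × 1.478 = 434.5 kmol.
N₂ fed = 434.5 × 79/21 = 1635 kmol.
Fuel reacted = 0.815 × 147 → ξ = 119.8 kmol.
Outlet (n = n₀ + ν ξ):
  CH₄: 147 − 1(119.8) = 27.2
  O₂: 434.5 − 2(119.8) = 194.9
  N₂: 1635 (inert)
  CO₂: 0 + 1(119.8) = 119.8
  H₂O: 0 + 2(119.8) = 239.6
Total out = 2216 kmol; y_N₂ = 1635 / 2216 = 0.7376.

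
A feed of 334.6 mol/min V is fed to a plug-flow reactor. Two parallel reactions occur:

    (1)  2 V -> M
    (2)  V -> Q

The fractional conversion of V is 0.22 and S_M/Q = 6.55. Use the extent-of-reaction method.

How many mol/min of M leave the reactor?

34.2 mol/min

Conversion of V: V consumed = 0.22 × 334.6 = 73.61 mol/min = 2ξ₁ + 1ξ₂.
Selectivity: 1ξ₁ / (1ξ₂) = 6.55 → ξ₁ = 6.55 ξ₂.
Substitute: (2·6.55 + 1) ξ₂ = 73.61 → ξ₂ = 5.221 mol/min, ξ₁ = 34.2 mol/min.
Outlet amounts (n = n₀ + Σ ν·ξ):
  V: 334.6 − 2(34.2) − 1(5.221) = 261
  M: 0 + 1(34.2) = 34.2
  Q: 0 + 1(5.221) = 5.221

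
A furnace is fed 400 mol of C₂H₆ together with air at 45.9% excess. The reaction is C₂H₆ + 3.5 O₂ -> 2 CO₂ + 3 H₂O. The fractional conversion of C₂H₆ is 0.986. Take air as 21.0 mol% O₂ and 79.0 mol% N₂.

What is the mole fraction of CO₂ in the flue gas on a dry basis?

Stoichiometric O₂ = 3.5 × 400 = 1400 mol; O₂ fed = 1400 × 1.459 = 2043 mol.
N₂ fed = 2043 × 79/21 = 7684 mol.
Fuel reacted = 0.986 × 400 → ξ = 394.4 mol.
Outlet (n = n₀ + ν ξ):
  C₂H₆: 400 − 1(394.4) = 5.6
  O₂: 2043 − 3.5(394.4) = 662.2
  N₂: 7684 (inert)
  CO₂: 0 + 2(394.4) = 788.8
  H₂O: 0 + 3(394.4) = 1183
Dry total = 9141 mol; y_CO₂ (dry) = 788.8 / 9141 = 0.0863.

0.0863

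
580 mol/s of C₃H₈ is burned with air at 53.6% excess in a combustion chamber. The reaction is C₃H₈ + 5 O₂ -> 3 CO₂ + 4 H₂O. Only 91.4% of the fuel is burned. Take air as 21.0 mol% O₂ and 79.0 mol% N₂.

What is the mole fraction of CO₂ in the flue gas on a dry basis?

Stoichiometric O₂ = 5 × 580 = 2900 mol/s; O₂ fed = 2900 × 1.536 = 4454 mol/s.
N₂ fed = 4454 × 79/21 = 16760 mol/s.
Fuel reacted = 0.914 × 580 → ξ = 530.1 mol/s.
Outlet (n = n₀ + ν ξ):
  C₃H₈: 580 − 1(530.1) = 49.88
  O₂: 4454 − 5(530.1) = 1804
  N₂: 16760 (inert)
  CO₂: 0 + 3(530.1) = 1590
  H₂O: 0 + 4(530.1) = 2120
Dry total = 20200 mol/s; y_CO₂ (dry) = 1590 / 20200 = 0.07873.

0.0787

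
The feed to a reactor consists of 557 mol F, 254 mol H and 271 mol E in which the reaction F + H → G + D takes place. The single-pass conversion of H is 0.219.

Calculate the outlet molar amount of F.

501 mol

H reacted = 0.219 × 254 = 55.63 mol; ν_H = −1, so ξ = 55.63/1 = 55.63 mol.
Outlet amounts (n = n₀ + ν ξ):
  F: 557 − 1(55.63) = 501.4
  H: 254 − 1(55.63) = 198.4
  G: 0 + 1(55.63) = 55.63
  D: 0 + 1(55.63) = 55.63
  E: 271 (inert)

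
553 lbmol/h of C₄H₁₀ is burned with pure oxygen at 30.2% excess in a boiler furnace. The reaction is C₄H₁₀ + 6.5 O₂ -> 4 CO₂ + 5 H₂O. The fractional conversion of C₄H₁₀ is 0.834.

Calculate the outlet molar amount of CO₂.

Stoichiometric O₂ = 6.5 × 553 = 3594 lbmol/h; O₂ fed = 3594 × 1.302 = 4680 lbmol/h.
Fuel reacted = 0.834 × 553 → ξ = 461.2 lbmol/h.
Outlet (n = n₀ + ν ξ):
  C₄H₁₀: 553 − 1(461.2) = 91.8
  O₂: 4680 − 6.5(461.2) = 1682
  CO₂: 0 + 4(461.2) = 1845
  H₂O: 0 + 5(461.2) = 2306

1840 lbmol/h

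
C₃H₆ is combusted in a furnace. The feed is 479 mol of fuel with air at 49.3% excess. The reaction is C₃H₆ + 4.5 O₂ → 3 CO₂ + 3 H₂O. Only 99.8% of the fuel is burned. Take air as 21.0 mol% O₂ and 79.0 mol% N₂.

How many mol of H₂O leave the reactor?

Stoichiometric O₂ = 4.5 × 479 = 2156 mol; O₂ fed = 2156 × 1.493 = 3218 mol.
N₂ fed = 3218 × 79/21 = 12110 mol.
Fuel reacted = 0.998 × 479 → ξ = 478 mol.
Outlet (n = n₀ + ν ξ):
  C₃H₆: 479 − 1(478) = 0.958
  O₂: 3218 − 4.5(478) = 1067
  N₂: 12110 (inert)
  CO₂: 0 + 3(478) = 1434
  H₂O: 0 + 3(478) = 1434

1430 mol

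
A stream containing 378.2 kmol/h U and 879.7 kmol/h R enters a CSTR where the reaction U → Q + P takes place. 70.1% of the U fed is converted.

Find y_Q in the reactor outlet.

0.174

U reacted = 0.701 × 378.2 = 265.1 kmol/h; ν_U = −1, so ξ = 265.1/1 = 265.1 kmol/h.
Outlet amounts (n = n₀ + ν ξ):
  U: 378.2 − 1(265.1) = 113.1
  Q: 0 + 1(265.1) = 265.1
  P: 0 + 1(265.1) = 265.1
  R: 879.7 (inert)
Total out = 1523 kmol/h; y_Q = 265.1 / 1523 = 0.1741.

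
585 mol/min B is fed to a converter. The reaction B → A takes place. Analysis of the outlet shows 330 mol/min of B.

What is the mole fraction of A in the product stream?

For B: n = n₀ − 1ξ → 330 = 585 − 1ξ, giving ξ = 255 mol/min.
Outlet amounts (n = n₀ + ν ξ):
  B: 585 − 1(255) = 330
  A: 0 + 1(255) = 255
Total out = 585 mol/min; y_A = 255 / 585 = 0.4359.

0.436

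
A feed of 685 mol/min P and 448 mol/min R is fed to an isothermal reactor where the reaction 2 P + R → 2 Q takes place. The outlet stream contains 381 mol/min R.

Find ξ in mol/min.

ξ = 67 mol/min

For R: n = n₀ − 1ξ → 381 = 448 − 1ξ, giving ξ = 67 mol/min.
Outlet amounts (n = n₀ + ν ξ):
  P: 685 − 2(67) = 551
  R: 448 − 1(67) = 381
  Q: 0 + 2(67) = 134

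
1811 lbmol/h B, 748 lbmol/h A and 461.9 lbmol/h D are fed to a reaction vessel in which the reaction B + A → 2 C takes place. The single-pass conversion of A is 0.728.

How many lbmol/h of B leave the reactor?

1270 lbmol/h

A reacted = 0.728 × 748 = 544.5 lbmol/h; ν_A = −1, so ξ = 544.5/1 = 544.5 lbmol/h.
Outlet amounts (n = n₀ + ν ξ):
  B: 1811 − 1(544.5) = 1266
  A: 748 − 1(544.5) = 203.5
  C: 0 + 2(544.5) = 1089
  D: 461.9 (inert)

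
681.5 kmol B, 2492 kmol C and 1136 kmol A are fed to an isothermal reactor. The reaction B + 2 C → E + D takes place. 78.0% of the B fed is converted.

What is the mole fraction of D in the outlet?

B reacted = 0.78 × 681.5 = 531.6 kmol; ν_B = −1, so ξ = 531.6/1 = 531.6 kmol.
Outlet amounts (n = n₀ + ν ξ):
  B: 681.5 − 1(531.6) = 149.9
  C: 2492 − 2(531.6) = 1429
  E: 0 + 1(531.6) = 531.6
  D: 0 + 1(531.6) = 531.6
  A: 1136 (inert)
Total out = 3778 kmol; y_D = 531.6 / 3778 = 0.1407.

0.141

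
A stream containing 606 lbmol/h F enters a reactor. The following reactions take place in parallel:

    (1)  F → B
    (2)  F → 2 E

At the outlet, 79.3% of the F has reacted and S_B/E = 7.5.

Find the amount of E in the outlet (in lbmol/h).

60.1 lbmol/h

Conversion of F: F consumed = 0.793 × 606 = 480.6 lbmol/h = 1ξ₁ + 1ξ₂.
Selectivity: 1ξ₁ / (2ξ₂) = 7.5 → ξ₁ = 15 ξ₂.
Substitute: (1·15 + 1) ξ₂ = 480.6 → ξ₂ = 30.03 lbmol/h, ξ₁ = 450.5 lbmol/h.
Outlet amounts (n = n₀ + Σ ν·ξ):
  F: 606 − 1(450.5) − 1(30.03) = 125.4
  B: 0 + 1(450.5) = 450.5
  E: 0 + 2(30.03) = 60.07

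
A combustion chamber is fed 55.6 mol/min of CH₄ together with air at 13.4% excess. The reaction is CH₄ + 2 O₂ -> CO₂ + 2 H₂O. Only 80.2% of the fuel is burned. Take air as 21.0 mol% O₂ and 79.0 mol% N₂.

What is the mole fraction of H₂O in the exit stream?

0.136

Stoichiometric O₂ = 2 × 55.6 = 111.2 mol/min; O₂ fed = 111.2 × 1.134 = 126.1 mol/min.
N₂ fed = 126.1 × 79/21 = 474.4 mol/min.
Fuel reacted = 0.802 × 55.6 → ξ = 44.59 mol/min.
Outlet (n = n₀ + ν ξ):
  CH₄: 55.6 − 1(44.59) = 11.01
  O₂: 126.1 − 2(44.59) = 36.92
  N₂: 474.4 (inert)
  CO₂: 0 + 1(44.59) = 44.59
  H₂O: 0 + 2(44.59) = 89.18
Total out = 656.1 mol/min; y_H₂O = 89.18 / 656.1 = 0.1359.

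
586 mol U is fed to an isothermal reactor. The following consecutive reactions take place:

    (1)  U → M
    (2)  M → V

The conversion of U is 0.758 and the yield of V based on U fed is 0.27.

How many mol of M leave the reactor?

Conversion of U: U consumed = 1ξ₁ = 0.758 × 586 → ξ₁ = 444.2 mol.
Yield of V: 1ξ₂ / 586 = 0.27 → ξ₂ = 158.2 mol.
Outlet amounts (n = n₀ + Σ ν·ξ):
  U: 586 − 1(444.2) = 141.8
  M: 0 + 1(444.2) − 1(158.2) = 286
  V: 0 + 1(158.2) = 158.2

286 mol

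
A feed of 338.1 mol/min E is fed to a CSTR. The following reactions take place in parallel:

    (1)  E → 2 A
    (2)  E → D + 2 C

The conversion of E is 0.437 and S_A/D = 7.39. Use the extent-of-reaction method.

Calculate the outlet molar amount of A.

233 mol/min

Conversion of E: E consumed = 0.437 × 338.1 = 147.7 mol/min = 1ξ₁ + 1ξ₂.
Selectivity: 2ξ₁ / (1ξ₂) = 7.39 → ξ₁ = 3.695 ξ₂.
Substitute: (1·3.695 + 1) ξ₂ = 147.7 → ξ₂ = 31.47 mol/min, ξ₁ = 116.3 mol/min.
Outlet amounts (n = n₀ + Σ ν·ξ):
  E: 338.1 − 1(116.3) − 1(31.47) = 190.4
  A: 0 + 2(116.3) = 232.6
  D: 0 + 1(31.47) = 31.47
  C: 0 + 2(31.47) = 62.94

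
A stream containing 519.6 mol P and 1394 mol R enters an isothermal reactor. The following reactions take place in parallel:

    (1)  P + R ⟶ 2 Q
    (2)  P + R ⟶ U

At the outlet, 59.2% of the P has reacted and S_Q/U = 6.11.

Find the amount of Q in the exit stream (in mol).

Conversion of P: P consumed = 0.592 × 519.6 = 307.6 mol = 1ξ₁ + 1ξ₂.
Selectivity: 2ξ₁ / (1ξ₂) = 6.11 → ξ₁ = 3.055 ξ₂.
Substitute: (1·3.055 + 1) ξ₂ = 307.6 → ξ₂ = 75.86 mol, ξ₁ = 231.7 mol.
Outlet amounts (n = n₀ + Σ ν·ξ):
  P: 519.6 − 1(231.7) − 1(75.86) = 212
  R: 1394 − 1(231.7) − 1(75.86) = 1086
  Q: 0 + 2(231.7) = 463.5
  U: 0 + 1(75.86) = 75.86

463 mol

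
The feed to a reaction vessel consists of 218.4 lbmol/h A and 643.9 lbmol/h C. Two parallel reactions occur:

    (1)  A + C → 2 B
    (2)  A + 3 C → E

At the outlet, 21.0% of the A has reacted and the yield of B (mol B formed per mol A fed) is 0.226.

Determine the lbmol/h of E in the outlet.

Yield of B: 2ξ₁ / 218.4 = 0.226 → ξ₁ = 24.68 lbmol/h.
Conversion of A: 1ξ₁ + 1ξ₂ = 0.21 × 218.4 = 45.86 → ξ₂ = 21.18 lbmol/h.
Outlet amounts (n = n₀ + Σ ν·ξ):
  A: 218.4 − 1(24.68) − 1(21.18) = 172.5
  C: 643.9 − 1(24.68) − 3(21.18) = 555.7
  B: 0 + 2(24.68) = 49.36
  E: 0 + 1(21.18) = 21.18

21.2 lbmol/h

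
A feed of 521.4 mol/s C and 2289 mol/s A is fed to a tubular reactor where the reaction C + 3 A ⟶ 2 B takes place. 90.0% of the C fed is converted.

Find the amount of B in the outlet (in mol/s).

939 mol/s

C reacted = 0.9 × 521.4 = 469.3 mol/s; ν_C = −1, so ξ = 469.3/1 = 469.3 mol/s.
Outlet amounts (n = n₀ + ν ξ):
  C: 521.4 − 1(469.3) = 52.14
  A: 2289 − 3(469.3) = 881.2
  B: 0 + 2(469.3) = 938.5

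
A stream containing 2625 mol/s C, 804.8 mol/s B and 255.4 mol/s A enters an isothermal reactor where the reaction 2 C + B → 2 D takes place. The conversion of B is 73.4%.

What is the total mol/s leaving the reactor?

B reacted = 0.734 × 804.8 = 590.7 mol/s; ν_B = −1, so ξ = 590.7/1 = 590.7 mol/s.
Outlet amounts (n = n₀ + ν ξ):
  C: 2625 − 2(590.7) = 1444
  B: 804.8 − 1(590.7) = 214.1
  D: 0 + 2(590.7) = 1181
  A: 255.4 (inert)
Total out = 1444 + 214.1 + 1181 + 255.4 = 3094 mol/s.

3090 mol/s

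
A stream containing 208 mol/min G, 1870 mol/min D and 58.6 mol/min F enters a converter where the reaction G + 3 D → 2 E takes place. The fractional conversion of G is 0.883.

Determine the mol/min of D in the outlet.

G reacted = 0.883 × 208 = 183.7 mol/min; ν_G = −1, so ξ = 183.7/1 = 183.7 mol/min.
Outlet amounts (n = n₀ + ν ξ):
  G: 208 − 1(183.7) = 24.34
  D: 1870 − 3(183.7) = 1319
  E: 0 + 2(183.7) = 367.3
  F: 58.6 (inert)

1320 mol/min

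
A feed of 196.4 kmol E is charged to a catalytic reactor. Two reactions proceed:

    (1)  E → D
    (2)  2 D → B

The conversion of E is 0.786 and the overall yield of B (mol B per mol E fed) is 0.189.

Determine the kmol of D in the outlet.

80.1 kmol

Conversion of E: E consumed = 1ξ₁ = 0.786 × 196.4 → ξ₁ = 154.4 kmol.
Yield of B: 1ξ₂ / 196.4 = 0.189 → ξ₂ = 37.12 kmol.
Outlet amounts (n = n₀ + Σ ν·ξ):
  E: 196.4 − 1(154.4) = 42.03
  D: 0 + 1(154.4) − 2(37.12) = 80.13
  B: 0 + 1(37.12) = 37.12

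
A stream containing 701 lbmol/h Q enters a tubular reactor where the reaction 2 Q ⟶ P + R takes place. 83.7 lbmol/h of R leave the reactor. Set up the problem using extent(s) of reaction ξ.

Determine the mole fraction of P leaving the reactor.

For R: n = n₀ + 1ξ → 83.7 = 0 + 1ξ, giving ξ = 83.7 lbmol/h.
Outlet amounts (n = n₀ + ν ξ):
  Q: 701 − 2(83.7) = 533.6
  P: 0 + 1(83.7) = 83.7
  R: 0 + 1(83.7) = 83.7
Total out = 701 lbmol/h; y_P = 83.7 / 701 = 0.1194.

0.119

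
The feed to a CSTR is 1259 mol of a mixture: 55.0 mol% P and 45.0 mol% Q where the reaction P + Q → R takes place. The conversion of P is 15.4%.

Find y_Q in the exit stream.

0.399

P reacted = 0.154 × 692.5 = 106.6 mol; ν_P = −1, so ξ = 106.6/1 = 106.6 mol.
Outlet amounts (n = n₀ + ν ξ):
  P: 692.5 − 1(106.6) = 585.8
  Q: 566.5 − 1(106.6) = 459.9
  R: 0 + 1(106.6) = 106.6
Total out = 1152 mol; y_Q = 459.9 / 1152 = 0.3991.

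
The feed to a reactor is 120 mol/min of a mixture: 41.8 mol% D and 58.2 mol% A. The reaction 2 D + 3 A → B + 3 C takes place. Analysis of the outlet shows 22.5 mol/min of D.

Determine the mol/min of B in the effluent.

13.8 mol/min

For D: n = n₀ − 2ξ → 22.5 = 50.16 − 2ξ, giving ξ = 13.83 mol/min.
Outlet amounts (n = n₀ + ν ξ):
  D: 50.16 − 2(13.83) = 22.5
  A: 69.84 − 3(13.83) = 28.35
  B: 0 + 1(13.83) = 13.83
  C: 0 + 3(13.83) = 41.49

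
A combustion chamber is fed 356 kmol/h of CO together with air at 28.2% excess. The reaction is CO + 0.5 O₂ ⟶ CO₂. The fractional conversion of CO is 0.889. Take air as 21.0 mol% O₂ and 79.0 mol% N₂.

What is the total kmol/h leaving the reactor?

Stoichiometric O₂ = 0.5 × 356 = 178 kmol/h; O₂ fed = 178 × 1.282 = 228.2 kmol/h.
N₂ fed = 228.2 × 79/21 = 858.5 kmol/h.
Fuel reacted = 0.889 × 356 → ξ = 316.5 kmol/h.
Outlet (n = n₀ + ν ξ):
  CO: 356 − 1(316.5) = 39.52
  O₂: 228.2 − 0.5(316.5) = 69.95
  N₂: 858.5 (inert)
  CO₂: 0 + 1(316.5) = 316.5
Total out = 39.52 + 69.95 + 858.5 + 316.5 = 1284 kmol/h.

1280 kmol/h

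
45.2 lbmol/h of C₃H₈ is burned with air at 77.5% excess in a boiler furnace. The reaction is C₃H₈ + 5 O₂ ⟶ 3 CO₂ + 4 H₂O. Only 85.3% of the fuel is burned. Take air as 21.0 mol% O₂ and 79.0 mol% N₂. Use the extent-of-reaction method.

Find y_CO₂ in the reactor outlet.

Stoichiometric O₂ = 5 × 45.2 = 226 lbmol/h; O₂ fed = 226 × 1.775 = 401.1 lbmol/h.
N₂ fed = 401.1 × 79/21 = 1509 lbmol/h.
Fuel reacted = 0.853 × 45.2 → ξ = 38.56 lbmol/h.
Outlet (n = n₀ + ν ξ):
  C₃H₈: 45.2 − 1(38.56) = 6.644
  O₂: 401.1 − 5(38.56) = 208.4
  N₂: 1509 (inert)
  CO₂: 0 + 3(38.56) = 115.7
  H₂O: 0 + 4(38.56) = 154.2
Total out = 1994 lbmol/h; y_CO₂ = 115.7 / 1994 = 0.05801.

0.058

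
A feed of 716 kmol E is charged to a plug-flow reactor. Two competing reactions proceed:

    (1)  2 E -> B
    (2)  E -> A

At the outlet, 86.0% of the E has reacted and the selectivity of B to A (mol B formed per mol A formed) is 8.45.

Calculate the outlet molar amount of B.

Conversion of E: E consumed = 0.86 × 716 = 615.8 kmol = 2ξ₁ + 1ξ₂.
Selectivity: 1ξ₁ / (1ξ₂) = 8.45 → ξ₁ = 8.45 ξ₂.
Substitute: (2·8.45 + 1) ξ₂ = 615.8 → ξ₂ = 34.4 kmol, ξ₁ = 290.7 kmol.
Outlet amounts (n = n₀ + Σ ν·ξ):
  E: 716 − 2(290.7) − 1(34.4) = 100.2
  B: 0 + 1(290.7) = 290.7
  A: 0 + 1(34.4) = 34.4

291 kmol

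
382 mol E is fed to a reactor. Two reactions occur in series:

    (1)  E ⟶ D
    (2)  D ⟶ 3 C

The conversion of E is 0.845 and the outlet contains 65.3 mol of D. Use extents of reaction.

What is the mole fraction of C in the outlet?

0.861

Conversion of E: E consumed = 1ξ₁ = 0.845 × 382 → ξ₁ = 322.8 mol.
D balance: n_D = 0 + 1ξ₁ − 1ξ₂ = 65.3 → ξ₂ = (1·322.8 − 65.3)/1 = 257.5 mol.
Outlet amounts (n = n₀ + Σ ν·ξ):
  E: 382 − 1(322.8) = 59.21
  D: 0 + 1(322.8) − 1(257.5) = 65.3
  C: 0 + 3(257.5) = 772.5
Total out = 897 mol; y_C = 772.5 / 897 = 0.8612.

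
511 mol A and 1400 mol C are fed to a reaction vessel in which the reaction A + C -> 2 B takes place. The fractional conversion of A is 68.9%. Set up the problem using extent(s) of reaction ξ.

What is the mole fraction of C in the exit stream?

0.548

A reacted = 0.689 × 511 = 352.1 mol; ν_A = −1, so ξ = 352.1/1 = 352.1 mol.
Outlet amounts (n = n₀ + ν ξ):
  A: 511 − 1(352.1) = 158.9
  C: 1400 − 1(352.1) = 1048
  B: 0 + 2(352.1) = 704.2
Total out = 1911 mol; y_C = 1048 / 1911 = 0.5484.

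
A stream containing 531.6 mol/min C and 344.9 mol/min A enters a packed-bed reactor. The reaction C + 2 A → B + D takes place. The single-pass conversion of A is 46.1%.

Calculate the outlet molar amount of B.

A reacted = 0.461 × 344.9 = 159 mol/min; ν_A = −2, so ξ = 159/2 = 79.5 mol/min.
Outlet amounts (n = n₀ + ν ξ):
  C: 531.6 − 1(79.5) = 452.1
  A: 344.9 − 2(79.5) = 185.9
  B: 0 + 1(79.5) = 79.5
  D: 0 + 1(79.5) = 79.5

79.5 mol/min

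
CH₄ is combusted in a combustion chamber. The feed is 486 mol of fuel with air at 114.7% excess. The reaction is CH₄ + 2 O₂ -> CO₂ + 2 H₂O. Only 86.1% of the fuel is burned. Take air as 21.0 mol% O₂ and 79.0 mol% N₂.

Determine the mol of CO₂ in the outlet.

418 mol

Stoichiometric O₂ = 2 × 486 = 972 mol; O₂ fed = 972 × 2.147 = 2087 mol.
N₂ fed = 2087 × 79/21 = 7851 mol.
Fuel reacted = 0.861 × 486 → ξ = 418.4 mol.
Outlet (n = n₀ + ν ξ):
  CH₄: 486 − 1(418.4) = 67.55
  O₂: 2087 − 2(418.4) = 1250
  N₂: 7851 (inert)
  CO₂: 0 + 1(418.4) = 418.4
  H₂O: 0 + 2(418.4) = 836.9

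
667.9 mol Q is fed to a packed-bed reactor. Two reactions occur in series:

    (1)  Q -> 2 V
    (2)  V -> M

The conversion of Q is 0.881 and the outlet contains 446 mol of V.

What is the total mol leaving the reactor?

1260 mol

Conversion of Q: Q consumed = 1ξ₁ = 0.881 × 667.9 → ξ₁ = 588.4 mol.
V balance: n_V = 0 + 2ξ₁ − 1ξ₂ = 446 → ξ₂ = (2·588.4 − 446)/1 = 730.8 mol.
Outlet amounts (n = n₀ + Σ ν·ξ):
  Q: 667.9 − 1(588.4) = 79.48
  V: 0 + 2(588.4) − 1(730.8) = 446
  M: 0 + 1(730.8) = 730.8
Total out = 79.48 + 446 + 730.8 = 1256 mol.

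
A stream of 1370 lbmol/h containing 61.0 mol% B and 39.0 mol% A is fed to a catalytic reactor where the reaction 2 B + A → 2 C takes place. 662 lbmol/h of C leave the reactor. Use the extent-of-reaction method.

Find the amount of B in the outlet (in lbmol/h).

174 lbmol/h

For C: n = n₀ + 2ξ → 662 = 0 + 2ξ, giving ξ = 331 lbmol/h.
Outlet amounts (n = n₀ + ν ξ):
  B: 835.7 − 2(331) = 173.7
  A: 534.3 − 1(331) = 203.3
  C: 0 + 2(331) = 662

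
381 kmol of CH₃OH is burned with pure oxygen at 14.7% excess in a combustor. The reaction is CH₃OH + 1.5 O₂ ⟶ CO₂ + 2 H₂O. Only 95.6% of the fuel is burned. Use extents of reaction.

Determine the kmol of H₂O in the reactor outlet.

728 kmol

Stoichiometric O₂ = 1.5 × 381 = 571.5 kmol; O₂ fed = 571.5 × 1.147 = 655.5 kmol.
Fuel reacted = 0.956 × 381 → ξ = 364.2 kmol.
Outlet (n = n₀ + ν ξ):
  CH₃OH: 381 − 1(364.2) = 16.76
  O₂: 655.5 − 1.5(364.2) = 109.2
  CO₂: 0 + 1(364.2) = 364.2
  H₂O: 0 + 2(364.2) = 728.5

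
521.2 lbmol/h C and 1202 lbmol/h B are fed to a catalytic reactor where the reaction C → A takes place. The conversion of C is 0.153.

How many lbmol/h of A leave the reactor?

C reacted = 0.153 × 521.2 = 79.74 lbmol/h; ν_C = −1, so ξ = 79.74/1 = 79.74 lbmol/h.
Outlet amounts (n = n₀ + ν ξ):
  C: 521.2 − 1(79.74) = 441.5
  A: 0 + 1(79.74) = 79.74
  B: 1202 (inert)

79.7 lbmol/h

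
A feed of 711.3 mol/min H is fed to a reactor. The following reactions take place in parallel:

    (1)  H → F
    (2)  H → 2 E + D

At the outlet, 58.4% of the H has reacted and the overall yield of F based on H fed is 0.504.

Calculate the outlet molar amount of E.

114 mol/min

Yield of F: 1ξ₁ / 711.3 = 0.504 → ξ₁ = 358.5 mol/min.
Conversion of H: 1ξ₁ + 1ξ₂ = 0.584 × 711.3 = 415.4 → ξ₂ = 56.9 mol/min.
Outlet amounts (n = n₀ + Σ ν·ξ):
  H: 711.3 − 1(358.5) − 1(56.9) = 295.9
  F: 0 + 1(358.5) = 358.5
  E: 0 + 2(56.9) = 113.8
  D: 0 + 1(56.9) = 56.9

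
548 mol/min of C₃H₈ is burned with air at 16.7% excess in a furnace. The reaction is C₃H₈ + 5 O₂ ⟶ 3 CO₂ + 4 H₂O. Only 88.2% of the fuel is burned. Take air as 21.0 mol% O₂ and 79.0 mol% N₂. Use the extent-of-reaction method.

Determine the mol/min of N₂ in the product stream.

12000 mol/min

Stoichiometric O₂ = 5 × 548 = 2740 mol/min; O₂ fed = 2740 × 1.167 = 3198 mol/min.
N₂ fed = 3198 × 79/21 = 12030 mol/min.
Fuel reacted = 0.882 × 548 → ξ = 483.3 mol/min.
Outlet (n = n₀ + ν ξ):
  C₃H₈: 548 − 1(483.3) = 64.66
  O₂: 3198 − 5(483.3) = 780.9
  N₂: 12030 (inert)
  CO₂: 0 + 3(483.3) = 1450
  H₂O: 0 + 4(483.3) = 1933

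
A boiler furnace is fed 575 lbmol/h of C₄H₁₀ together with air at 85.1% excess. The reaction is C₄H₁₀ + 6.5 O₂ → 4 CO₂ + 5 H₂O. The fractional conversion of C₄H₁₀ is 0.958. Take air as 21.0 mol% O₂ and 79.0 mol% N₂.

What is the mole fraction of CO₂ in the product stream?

0.0642

Stoichiometric O₂ = 6.5 × 575 = 3738 lbmol/h; O₂ fed = 3738 × 1.851 = 6918 lbmol/h.
N₂ fed = 6918 × 79/21 = 26030 lbmol/h.
Fuel reacted = 0.958 × 575 → ξ = 550.9 lbmol/h.
Outlet (n = n₀ + ν ξ):
  C₄H₁₀: 575 − 1(550.9) = 24.15
  O₂: 6918 − 6.5(550.9) = 3338
  N₂: 26030 (inert)
  CO₂: 0 + 4(550.9) = 2203
  H₂O: 0 + 5(550.9) = 2754
Total out = 34340 lbmol/h; y_CO₂ = 2203 / 34340 = 0.06416.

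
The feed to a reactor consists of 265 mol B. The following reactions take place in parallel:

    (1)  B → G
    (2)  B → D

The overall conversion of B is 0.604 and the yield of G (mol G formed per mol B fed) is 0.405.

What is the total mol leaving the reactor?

265 mol

Yield of G: 1ξ₁ / 265 = 0.405 → ξ₁ = 107.3 mol.
Conversion of B: 1ξ₁ + 1ξ₂ = 0.604 × 265 = 160.1 → ξ₂ = 52.73 mol.
Outlet amounts (n = n₀ + Σ ν·ξ):
  B: 265 − 1(107.3) − 1(52.73) = 104.9
  G: 0 + 1(107.3) = 107.3
  D: 0 + 1(52.73) = 52.73
Total out = 104.9 + 107.3 + 52.73 = 265 mol.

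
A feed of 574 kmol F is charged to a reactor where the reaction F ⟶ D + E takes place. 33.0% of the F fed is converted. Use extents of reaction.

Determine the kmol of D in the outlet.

F reacted = 0.33 × 574 = 189.4 kmol; ν_F = −1, so ξ = 189.4/1 = 189.4 kmol.
Outlet amounts (n = n₀ + ν ξ):
  F: 574 − 1(189.4) = 384.6
  D: 0 + 1(189.4) = 189.4
  E: 0 + 1(189.4) = 189.4

189 kmol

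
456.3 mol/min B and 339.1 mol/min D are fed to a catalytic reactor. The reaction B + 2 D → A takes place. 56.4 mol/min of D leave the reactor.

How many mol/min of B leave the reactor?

For D: n = n₀ − 2ξ → 56.4 = 339.1 − 2ξ, giving ξ = 141.4 mol/min.
Outlet amounts (n = n₀ + ν ξ):
  B: 456.3 − 1(141.4) = 314.9
  D: 339.1 − 2(141.4) = 56.4
  A: 0 + 1(141.4) = 141.4

315 mol/min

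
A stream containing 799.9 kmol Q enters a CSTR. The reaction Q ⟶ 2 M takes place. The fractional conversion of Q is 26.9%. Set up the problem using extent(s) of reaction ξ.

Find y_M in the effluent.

Q reacted = 0.269 × 799.9 = 215.2 kmol; ν_Q = −1, so ξ = 215.2/1 = 215.2 kmol.
Outlet amounts (n = n₀ + ν ξ):
  Q: 799.9 − 1(215.2) = 584.7
  M: 0 + 2(215.2) = 430.3
Total out = 1015 kmol; y_M = 430.3 / 1015 = 0.424.

0.424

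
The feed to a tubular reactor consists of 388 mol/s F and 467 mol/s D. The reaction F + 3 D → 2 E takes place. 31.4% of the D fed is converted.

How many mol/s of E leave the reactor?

97.8 mol/s

D reacted = 0.314 × 467 = 146.6 mol/s; ν_D = −3, so ξ = 146.6/3 = 48.88 mol/s.
Outlet amounts (n = n₀ + ν ξ):
  F: 388 − 1(48.88) = 339.1
  D: 467 − 3(48.88) = 320.4
  E: 0 + 2(48.88) = 97.76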